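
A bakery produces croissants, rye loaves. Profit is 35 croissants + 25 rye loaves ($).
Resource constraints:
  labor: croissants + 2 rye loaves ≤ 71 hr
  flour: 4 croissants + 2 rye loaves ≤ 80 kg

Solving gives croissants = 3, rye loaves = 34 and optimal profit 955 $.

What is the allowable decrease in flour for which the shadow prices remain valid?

Binding constraints: labor, flour. The basis is B = [[1,2],[4,2]] with det -6.
Per unit decrease in flour, x* moves by d = (-0.3333, 0.1667).
The basis stays optimal until croissants reaches 0; allowable decrease = 9 kg.

9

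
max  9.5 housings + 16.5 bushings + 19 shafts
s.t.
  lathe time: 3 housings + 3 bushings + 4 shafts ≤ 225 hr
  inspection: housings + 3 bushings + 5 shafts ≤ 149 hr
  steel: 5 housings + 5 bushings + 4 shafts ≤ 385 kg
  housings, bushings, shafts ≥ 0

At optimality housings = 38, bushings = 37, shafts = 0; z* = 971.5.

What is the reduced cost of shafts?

Binding: lathe time and inspection. Non-binding: steel (10 unused).
By complementary slackness, y = 0 for the non-binding constraint.
The binding rows give the dual system: 3·y_lathe time + 1·y_inspection = 9.5 and 3·y_lathe time + 3·y_inspection = 16.5.
Solving: y_lathe time = 2, y_inspection = 3.5.
Reduced cost of shafts: c₃ − yᵀa₃ = 19 − (2·4 + 3.5·5) = 19 − 25.5 = -6.5.

-6.5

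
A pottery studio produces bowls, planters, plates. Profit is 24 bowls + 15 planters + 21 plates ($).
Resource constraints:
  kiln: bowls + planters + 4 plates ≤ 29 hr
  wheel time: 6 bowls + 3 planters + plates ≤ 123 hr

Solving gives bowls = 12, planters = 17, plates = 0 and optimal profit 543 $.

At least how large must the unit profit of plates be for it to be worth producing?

27

Check each constraint at x*: kiln 29/29 (tight); wheel time 123/123 (tight).
Dual feasibility on the basic columns requires 1·y_kiln + 6·y_wheel time = 24, 1·y_kiln + 3·y_wheel time = 15.
→ y_kiln = 6 and y_wheel time = 3.
plates enters the basis when its profit ≥ yᵀa₃ = 6·4 + 3·1 = 27.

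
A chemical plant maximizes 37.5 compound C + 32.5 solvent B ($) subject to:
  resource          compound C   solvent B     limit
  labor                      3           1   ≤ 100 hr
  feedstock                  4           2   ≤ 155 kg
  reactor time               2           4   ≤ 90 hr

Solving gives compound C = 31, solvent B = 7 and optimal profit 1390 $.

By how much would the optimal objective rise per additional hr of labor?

Binding: labor and reactor time. Non-binding: feedstock (17 unused).
Slack constraints have shadow price 0 (complementary slackness).
Dual feasibility on the basic columns requires 3·y_labor + 2·y_reactor time = 37.5, 1·y_labor + 4·y_reactor time = 32.5.
Solving: y_labor = 8.5, y_reactor time = 6.
Shadow price of labor = 8.5.

8.5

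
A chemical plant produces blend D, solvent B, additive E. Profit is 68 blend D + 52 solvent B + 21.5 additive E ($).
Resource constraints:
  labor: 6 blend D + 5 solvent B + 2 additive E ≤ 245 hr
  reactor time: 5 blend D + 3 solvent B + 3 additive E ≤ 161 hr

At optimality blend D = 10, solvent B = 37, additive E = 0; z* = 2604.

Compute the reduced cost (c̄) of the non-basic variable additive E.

-6.5

Check each constraint at x*: labor 245/245 (tight); reactor time 161/161 (tight).
The binding rows give the dual system: 6·y_labor + 5·y_reactor time = 68 and 5·y_labor + 3·y_reactor time = 52.
Solving: y_labor = 8, y_reactor time = 4.
Reduced cost of additive E: c₃ − yᵀa₃ = 21.5 − (8·2 + 4·3) = 21.5 − 28 = -6.5.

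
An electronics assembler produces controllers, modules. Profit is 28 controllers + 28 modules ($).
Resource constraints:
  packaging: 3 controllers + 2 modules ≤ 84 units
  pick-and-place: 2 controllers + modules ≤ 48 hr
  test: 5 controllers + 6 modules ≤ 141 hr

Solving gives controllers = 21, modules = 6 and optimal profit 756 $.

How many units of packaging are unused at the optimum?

packaging used = 3·21 + 2·6 = 75; slack = 84 − 75 = 9.

9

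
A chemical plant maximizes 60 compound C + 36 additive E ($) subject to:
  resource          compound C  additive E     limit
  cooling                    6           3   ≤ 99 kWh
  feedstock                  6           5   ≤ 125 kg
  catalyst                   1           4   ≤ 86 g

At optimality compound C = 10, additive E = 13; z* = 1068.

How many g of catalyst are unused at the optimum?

24

catalyst used = 1·10 + 4·13 = 62; slack = 86 − 62 = 24.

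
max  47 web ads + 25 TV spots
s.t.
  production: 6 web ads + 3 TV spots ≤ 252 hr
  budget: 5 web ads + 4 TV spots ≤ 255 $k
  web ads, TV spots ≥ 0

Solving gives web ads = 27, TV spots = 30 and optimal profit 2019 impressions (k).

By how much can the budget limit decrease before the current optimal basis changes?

45

Binding constraints: production, budget. The basis is B = [[6,3],[5,4]] with det 9.
Per unit decrease in budget, x* moves by d = (0.3333, -0.6667).
The basis stays optimal until TV spots reaches 0; allowable decrease = 45 $k.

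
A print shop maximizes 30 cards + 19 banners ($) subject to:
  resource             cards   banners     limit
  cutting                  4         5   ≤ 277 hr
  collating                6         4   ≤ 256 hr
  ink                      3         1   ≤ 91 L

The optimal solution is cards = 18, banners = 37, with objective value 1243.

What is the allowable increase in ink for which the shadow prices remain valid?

Binding constraints: collating, ink. The basis is B = [[6,4],[3,1]] with det -6.
Per unit increase in ink, x* moves by d = (0.6667, -1).
The basis stays optimal until banners reaches 0; allowable increase = 37 L.

37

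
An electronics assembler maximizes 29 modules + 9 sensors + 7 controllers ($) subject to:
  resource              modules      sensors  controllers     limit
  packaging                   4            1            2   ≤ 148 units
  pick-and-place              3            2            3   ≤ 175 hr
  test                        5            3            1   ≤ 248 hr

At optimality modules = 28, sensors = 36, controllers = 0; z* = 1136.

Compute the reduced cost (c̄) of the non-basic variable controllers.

-6

Check each constraint at x*: packaging 148/148 (tight); pick-and-place 156/175 (slack 19); test 248/248 (tight).
By complementary slackness, y = 0 for the non-binding constraint.
From A_Bᵀ y = c: 4·y_packaging + 5·y_test = 29; 1·y_packaging + 3·y_test = 9.
Solving: y_packaging = 6, y_test = 1.
Reduced cost of controllers: c₃ − yᵀa₃ = 7 − (6·2 + 1·1) = 7 − 13 = -6.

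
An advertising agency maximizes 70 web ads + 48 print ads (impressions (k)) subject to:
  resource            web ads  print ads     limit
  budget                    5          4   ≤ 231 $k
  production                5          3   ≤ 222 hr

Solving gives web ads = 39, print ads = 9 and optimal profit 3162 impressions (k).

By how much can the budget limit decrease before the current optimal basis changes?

9

Binding constraints: budget, production. The basis is B = [[5,4],[5,3]] with det -5.
Per unit decrease in budget, x* moves by d = (0.6, -1).
The basis stays optimal until print ads reaches 0; allowable decrease = 9 $k.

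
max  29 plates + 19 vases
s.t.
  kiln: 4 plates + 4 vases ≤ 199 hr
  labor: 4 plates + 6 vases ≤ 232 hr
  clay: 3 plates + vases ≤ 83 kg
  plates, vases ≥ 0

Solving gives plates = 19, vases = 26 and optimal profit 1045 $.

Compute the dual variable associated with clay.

7

Binding: labor and clay. Non-binding: kiln (19 unused).
Slack constraints have shadow price 0 (complementary slackness).
The binding rows give the dual system: 4·y_labor + 3·y_clay = 29 and 6·y_labor + 1·y_clay = 19.
→ y_labor = 2 and y_clay = 7.
Shadow price of clay = 7.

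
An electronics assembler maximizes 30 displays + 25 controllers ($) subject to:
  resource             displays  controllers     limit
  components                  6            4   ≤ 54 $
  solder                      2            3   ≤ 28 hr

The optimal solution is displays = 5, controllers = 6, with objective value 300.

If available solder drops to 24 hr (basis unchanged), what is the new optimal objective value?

288

At the optimum: components uses 54 of 54 (binding); solder uses 28 of 28 (binding).
The binding rows give the dual system: 6·y_components + 2·y_solder = 30 and 4·y_components + 3·y_solder = 25.
→ y_components = 4 and y_solder = 3.
Δz = y_solder·Δb = 3 × (-4) = -12, so new z* = 300 − 12 = 288.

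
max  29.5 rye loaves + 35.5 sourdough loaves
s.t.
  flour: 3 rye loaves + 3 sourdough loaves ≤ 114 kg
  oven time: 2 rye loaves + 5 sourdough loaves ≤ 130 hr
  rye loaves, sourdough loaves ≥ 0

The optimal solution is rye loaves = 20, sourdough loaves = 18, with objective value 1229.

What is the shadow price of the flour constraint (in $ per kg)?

8.5

Both flour and oven time are binding at x*.
The binding rows give the dual system: 3·y_flour + 2·y_oven time = 29.5 and 3·y_flour + 5·y_oven time = 35.5.
→ y_flour = 8.5 and y_oven time = 2.
Shadow price of flour = 8.5.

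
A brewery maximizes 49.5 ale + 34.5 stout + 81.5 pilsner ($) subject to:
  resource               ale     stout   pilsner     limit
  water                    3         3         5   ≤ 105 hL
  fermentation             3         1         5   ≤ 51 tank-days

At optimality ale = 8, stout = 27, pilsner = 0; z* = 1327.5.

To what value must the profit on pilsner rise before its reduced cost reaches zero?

Check each constraint at x*: water 105/105 (tight); fermentation 51/51 (tight).
Dual feasibility on the basic columns requires 3·y_water + 3·y_fermentation = 49.5, 3·y_water + 1·y_fermentation = 34.5.
This yields shadow prices y_water = 9, y_fermentation = 7.5.
pilsner enters the basis when its profit ≥ yᵀa₃ = 9·5 + 7.5·5 = 82.5.

82.5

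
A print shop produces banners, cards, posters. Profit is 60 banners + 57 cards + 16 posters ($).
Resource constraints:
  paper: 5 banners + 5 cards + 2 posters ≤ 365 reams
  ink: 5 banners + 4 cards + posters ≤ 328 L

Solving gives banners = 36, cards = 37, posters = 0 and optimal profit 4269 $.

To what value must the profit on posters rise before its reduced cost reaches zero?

21

Check each constraint at x*: paper 365/365 (tight); ink 328/328 (tight).
From A_Bᵀ y = c: 5·y_paper + 5·y_ink = 60; 5·y_paper + 4·y_ink = 57.
Solving: y_paper = 9, y_ink = 3.
posters enters the basis when its profit ≥ yᵀa₃ = 9·2 + 3·1 = 21.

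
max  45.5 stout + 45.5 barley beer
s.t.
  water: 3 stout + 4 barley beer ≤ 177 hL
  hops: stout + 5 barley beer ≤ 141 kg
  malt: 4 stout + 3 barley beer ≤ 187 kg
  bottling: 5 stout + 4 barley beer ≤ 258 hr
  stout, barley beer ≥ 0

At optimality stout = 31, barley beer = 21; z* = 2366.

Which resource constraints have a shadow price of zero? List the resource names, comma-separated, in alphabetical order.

water: 177/177 (binding)
hops: 136/141 (slack 5)
malt: 187/187 (binding)
bottling: 239/258 (slack 19)
By complementary slackness, a constraint with positive slack has shadow price 0 → bottling, hops.

bottling, hops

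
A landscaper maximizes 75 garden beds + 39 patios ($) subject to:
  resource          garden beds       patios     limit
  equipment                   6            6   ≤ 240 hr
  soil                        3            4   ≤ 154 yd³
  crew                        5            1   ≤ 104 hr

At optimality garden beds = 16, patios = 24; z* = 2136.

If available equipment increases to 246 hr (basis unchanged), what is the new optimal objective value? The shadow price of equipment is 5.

Δb = 6, so new z* = 2136 + (5)·(6) = 2136 + 30 = 2166.

2166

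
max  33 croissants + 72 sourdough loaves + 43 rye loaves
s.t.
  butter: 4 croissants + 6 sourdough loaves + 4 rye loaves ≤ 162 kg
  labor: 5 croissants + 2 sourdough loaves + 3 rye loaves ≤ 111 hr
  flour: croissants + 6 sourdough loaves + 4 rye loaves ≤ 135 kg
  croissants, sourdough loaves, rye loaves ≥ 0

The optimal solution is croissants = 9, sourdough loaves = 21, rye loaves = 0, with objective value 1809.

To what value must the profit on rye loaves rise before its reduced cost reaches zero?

Binding: butter and flour. Non-binding: labor (24 unused).
Since labor is not tight, its dual is 0.
Dual feasibility on the basic columns requires 4·y_butter + 1·y_flour = 33, 6·y_butter + 6·y_flour = 72.
This yields shadow prices y_butter = 7, y_flour = 5.
rye loaves enters the basis when its profit ≥ yᵀa₃ = 7·4 + 5·4 = 48.

48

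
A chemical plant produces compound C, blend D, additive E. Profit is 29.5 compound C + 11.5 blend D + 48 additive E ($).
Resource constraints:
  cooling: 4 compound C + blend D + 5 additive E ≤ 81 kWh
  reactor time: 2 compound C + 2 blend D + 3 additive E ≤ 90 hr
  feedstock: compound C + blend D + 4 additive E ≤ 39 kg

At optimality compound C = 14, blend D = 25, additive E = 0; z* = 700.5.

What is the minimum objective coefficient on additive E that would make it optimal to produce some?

Check each constraint at x*: cooling 81/81 (tight); reactor time 78/90 (slack 12); feedstock 39/39 (tight).
Since reactor time is not tight, its dual is 0.
From A_Bᵀ y = c: 4·y_cooling + 1·y_feedstock = 29.5; 1·y_cooling + 1·y_feedstock = 11.5.
This yields shadow prices y_cooling = 6, y_feedstock = 5.5.
additive E enters the basis when its profit ≥ yᵀa₃ = 6·5 + 5.5·4 = 52.

52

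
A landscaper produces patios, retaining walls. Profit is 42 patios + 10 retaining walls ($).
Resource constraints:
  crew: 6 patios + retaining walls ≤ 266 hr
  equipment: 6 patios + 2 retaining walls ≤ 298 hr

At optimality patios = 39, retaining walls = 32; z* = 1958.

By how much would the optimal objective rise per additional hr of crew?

4

At the optimum: crew uses 266 of 266 (binding); equipment uses 298 of 298 (binding).
Dual feasibility on the basic columns requires 6·y_crew + 6·y_equipment = 42, 1·y_crew + 2·y_equipment = 10.
Solving: y_crew = 4, y_equipment = 3.
Shadow price of crew = 4.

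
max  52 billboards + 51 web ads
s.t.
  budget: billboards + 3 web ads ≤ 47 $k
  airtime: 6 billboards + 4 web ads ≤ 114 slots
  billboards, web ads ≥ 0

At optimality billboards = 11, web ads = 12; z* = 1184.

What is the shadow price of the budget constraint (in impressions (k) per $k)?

Check each constraint at x*: budget 47/47 (tight); airtime 114/114 (tight).
The binding rows give the dual system: 1·y_budget + 6·y_airtime = 52 and 3·y_budget + 4·y_airtime = 51.
This yields shadow prices y_budget = 7, y_airtime = 7.5.
Shadow price of budget = 7.

7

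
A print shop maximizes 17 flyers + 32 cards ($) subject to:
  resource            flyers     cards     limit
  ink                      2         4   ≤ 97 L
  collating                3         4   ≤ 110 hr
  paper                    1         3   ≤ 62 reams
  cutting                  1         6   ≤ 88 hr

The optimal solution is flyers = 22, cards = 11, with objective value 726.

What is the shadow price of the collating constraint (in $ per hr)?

Binding: collating and cutting. Non-binding: ink (9 unused), paper (7 unused).
Since ink, paper are not tight, their duals are 0.
Dual feasibility on the basic columns requires 3·y_collating + 1·y_cutting = 17, 4·y_collating + 6·y_cutting = 32.
→ y_collating = 5 and y_cutting = 2.
Shadow price of collating = 5.

5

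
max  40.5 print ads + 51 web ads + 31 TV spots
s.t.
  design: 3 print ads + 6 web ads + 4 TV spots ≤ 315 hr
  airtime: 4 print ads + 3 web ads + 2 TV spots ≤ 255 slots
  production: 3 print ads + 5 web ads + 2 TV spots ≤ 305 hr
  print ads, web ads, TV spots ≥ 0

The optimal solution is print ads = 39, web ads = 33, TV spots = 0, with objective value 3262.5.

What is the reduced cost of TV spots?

-3

Binding: design and airtime. Non-binding: production (23 unused).
By complementary slackness, y = 0 for the non-binding constraint.
From A_Bᵀ y = c: 3·y_design + 4·y_airtime = 40.5; 6·y_design + 3·y_airtime = 51.
Solving: y_design = 5.5, y_airtime = 6.
Reduced cost of TV spots: c₃ − yᵀa₃ = 31 − (5.5·4 + 6·2) = 31 − 34 = -3.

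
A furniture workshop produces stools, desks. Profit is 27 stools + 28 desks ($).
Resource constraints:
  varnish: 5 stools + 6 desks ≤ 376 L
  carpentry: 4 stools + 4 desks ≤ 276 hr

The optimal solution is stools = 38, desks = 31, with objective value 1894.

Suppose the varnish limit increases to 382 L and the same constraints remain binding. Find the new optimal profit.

1900

Check each constraint at x*: varnish 376/376 (tight); carpentry 276/276 (tight).
From A_Bᵀ y = c: 5·y_varnish + 4·y_carpentry = 27; 6·y_varnish + 4·y_carpentry = 28.
Solving: y_varnish = 1, y_carpentry = 5.5.
Δz = y_varnish·Δb = 1 × (6) = 6, so new z* = 1894 + 6 = 1900.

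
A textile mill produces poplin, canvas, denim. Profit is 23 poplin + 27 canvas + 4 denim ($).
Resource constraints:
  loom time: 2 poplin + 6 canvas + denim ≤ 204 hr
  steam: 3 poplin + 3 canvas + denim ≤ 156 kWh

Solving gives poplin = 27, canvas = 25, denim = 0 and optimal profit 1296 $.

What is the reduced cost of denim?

At the optimum: loom time uses 204 of 204 (binding); steam uses 156 of 156 (binding).
The binding rows give the dual system: 2·y_loom time + 3·y_steam = 23 and 6·y_loom time + 3·y_steam = 27.
→ y_loom time = 1 and y_steam = 7.
Reduced cost of denim: c₃ − yᵀa₃ = 4 − (1·1 + 7·1) = 4 − 8 = -4.

-4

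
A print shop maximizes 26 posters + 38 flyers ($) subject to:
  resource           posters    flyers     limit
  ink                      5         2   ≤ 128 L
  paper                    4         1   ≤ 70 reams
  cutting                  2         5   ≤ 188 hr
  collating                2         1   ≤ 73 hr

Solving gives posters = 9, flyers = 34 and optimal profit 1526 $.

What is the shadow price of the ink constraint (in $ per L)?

0

Binding: paper and cutting. Non-binding: ink (15 unused), collating (21 unused).
By complementary slackness, y = 0 for the non-binding constraints.
Dual feasibility on the basic columns requires 4·y_paper + 2·y_cutting = 26, 1·y_paper + 5·y_cutting = 38.
This yields shadow prices y_paper = 3, y_cutting = 7.
Shadow price of ink = 0.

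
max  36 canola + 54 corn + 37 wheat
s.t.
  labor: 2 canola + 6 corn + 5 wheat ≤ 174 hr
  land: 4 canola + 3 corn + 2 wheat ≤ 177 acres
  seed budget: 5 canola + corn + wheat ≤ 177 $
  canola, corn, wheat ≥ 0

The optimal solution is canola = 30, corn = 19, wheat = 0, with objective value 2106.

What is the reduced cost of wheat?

-5

Binding: labor and land. Non-binding: seed budget (8 unused).
Slack constraints have shadow price 0 (complementary slackness).
Dual feasibility on the basic columns requires 2·y_labor + 4·y_land = 36, 6·y_labor + 3·y_land = 54.
Solving: y_labor = 6, y_land = 6.
Reduced cost of wheat: c₃ − yᵀa₃ = 37 − (6·5 + 6·2) = 37 − 42 = -5.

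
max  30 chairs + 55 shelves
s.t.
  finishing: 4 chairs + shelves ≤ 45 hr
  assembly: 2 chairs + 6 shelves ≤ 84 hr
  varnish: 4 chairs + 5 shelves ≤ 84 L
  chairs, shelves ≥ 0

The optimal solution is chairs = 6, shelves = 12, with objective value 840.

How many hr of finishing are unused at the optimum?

9

finishing used = 4·6 + 1·12 = 36; slack = 45 − 36 = 9.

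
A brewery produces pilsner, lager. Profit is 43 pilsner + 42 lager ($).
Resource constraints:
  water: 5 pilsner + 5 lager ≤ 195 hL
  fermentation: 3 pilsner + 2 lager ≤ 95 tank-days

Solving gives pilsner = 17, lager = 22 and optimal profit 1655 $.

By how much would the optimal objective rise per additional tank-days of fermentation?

1

Check each constraint at x*: water 195/195 (tight); fermentation 95/95 (tight).
Dual feasibility on the basic columns requires 5·y_water + 3·y_fermentation = 43, 5·y_water + 2·y_fermentation = 42.
This yields shadow prices y_water = 8, y_fermentation = 1.
Shadow price of fermentation = 1.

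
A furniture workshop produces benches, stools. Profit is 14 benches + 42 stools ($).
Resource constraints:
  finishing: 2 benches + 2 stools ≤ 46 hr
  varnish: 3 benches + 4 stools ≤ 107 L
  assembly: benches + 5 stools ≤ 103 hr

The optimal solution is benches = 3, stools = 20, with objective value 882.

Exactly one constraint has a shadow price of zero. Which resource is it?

finishing: 46/46 (binding)
varnish: 89/107 (slack 18)
assembly: 103/103 (binding)
By complementary slackness, a constraint with positive slack has shadow price 0 → varnish.

varnish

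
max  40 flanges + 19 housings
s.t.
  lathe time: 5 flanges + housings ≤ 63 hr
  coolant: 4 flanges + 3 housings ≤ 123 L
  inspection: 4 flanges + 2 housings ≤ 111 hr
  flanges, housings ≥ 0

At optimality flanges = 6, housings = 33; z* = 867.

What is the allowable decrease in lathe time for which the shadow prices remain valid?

22

Binding constraints: lathe time, coolant. The basis is B = [[5,1],[4,3]] with det 11.
Per unit decrease in lathe time, x* moves by d = (-0.2727, 0.3636).
The basis stays optimal until flanges reaches 0; allowable decrease = 22 hr.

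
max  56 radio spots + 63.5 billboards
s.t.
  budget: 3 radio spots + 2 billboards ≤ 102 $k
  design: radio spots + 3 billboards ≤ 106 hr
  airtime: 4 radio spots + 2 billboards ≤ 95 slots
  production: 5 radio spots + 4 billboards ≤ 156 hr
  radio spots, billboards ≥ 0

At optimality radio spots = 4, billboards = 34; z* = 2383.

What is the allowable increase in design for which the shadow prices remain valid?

11

Binding constraints: design, production. The basis is B = [[1,3],[5,4]] with det -11.
Per unit increase in design, x* moves by d = (-0.3636, 0.4545).
The basis stays optimal until radio spots reaches 0; allowable increase = 11 hr.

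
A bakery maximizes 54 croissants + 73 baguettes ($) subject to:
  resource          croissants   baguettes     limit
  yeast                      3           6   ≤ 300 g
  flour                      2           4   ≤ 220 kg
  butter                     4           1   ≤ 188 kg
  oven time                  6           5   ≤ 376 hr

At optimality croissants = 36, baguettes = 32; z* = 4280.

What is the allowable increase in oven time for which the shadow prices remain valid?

12

Binding constraints: yeast, oven time. The basis is B = [[3,6],[6,5]] with det -21.
Per unit increase in oven time, x* moves by d = (0.2857, -0.1429).
The basis stays optimal until butter becomes binding; allowable increase = 12 hr.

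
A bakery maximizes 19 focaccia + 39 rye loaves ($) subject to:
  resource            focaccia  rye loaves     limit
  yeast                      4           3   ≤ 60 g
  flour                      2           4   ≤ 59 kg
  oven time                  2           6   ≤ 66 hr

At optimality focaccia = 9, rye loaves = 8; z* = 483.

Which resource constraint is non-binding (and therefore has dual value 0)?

flour

yeast: 60/60 (binding)
flour: 50/59 (slack 9)
oven time: 66/66 (binding)
By complementary slackness, a constraint with positive slack has shadow price 0 → flour.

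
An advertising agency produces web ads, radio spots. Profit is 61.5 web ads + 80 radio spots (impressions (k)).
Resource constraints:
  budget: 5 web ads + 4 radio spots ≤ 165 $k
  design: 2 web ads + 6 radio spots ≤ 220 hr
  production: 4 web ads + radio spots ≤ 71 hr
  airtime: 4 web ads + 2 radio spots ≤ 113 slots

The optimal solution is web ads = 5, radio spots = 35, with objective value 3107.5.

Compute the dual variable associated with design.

7

At the optimum: budget uses 165 of 165 (binding); design uses 220 of 220 (binding); production uses 55 of 71 (slack = 16); airtime uses 90 of 113 (slack = 23).
Slack constraints have shadow price 0 (complementary slackness).
Dual feasibility on the basic columns requires 5·y_budget + 2·y_design = 61.5, 4·y_budget + 6·y_design = 80.
This yields shadow prices y_budget = 9.5, y_design = 7.
Shadow price of design = 7.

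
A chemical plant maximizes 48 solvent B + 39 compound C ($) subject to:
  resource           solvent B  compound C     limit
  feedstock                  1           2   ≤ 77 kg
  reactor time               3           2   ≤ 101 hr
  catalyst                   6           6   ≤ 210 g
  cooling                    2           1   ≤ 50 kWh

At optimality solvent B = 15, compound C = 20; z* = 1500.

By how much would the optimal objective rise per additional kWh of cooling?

Check each constraint at x*: feedstock 55/77 (slack 22); reactor time 85/101 (slack 16); catalyst 210/210 (tight); cooling 50/50 (tight).
Slack constraints have shadow price 0 (complementary slackness).
Dual feasibility on the basic columns requires 6·y_catalyst + 2·y_cooling = 48, 6·y_catalyst + 1·y_cooling = 39.
→ y_catalyst = 5 and y_cooling = 9.
Shadow price of cooling = 9.

9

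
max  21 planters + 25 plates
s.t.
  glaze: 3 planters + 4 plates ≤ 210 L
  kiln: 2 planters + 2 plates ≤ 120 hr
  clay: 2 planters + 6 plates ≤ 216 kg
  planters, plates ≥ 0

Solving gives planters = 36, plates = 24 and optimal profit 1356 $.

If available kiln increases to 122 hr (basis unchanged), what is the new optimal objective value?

At the optimum: glaze uses 204 of 210 (slack = 6); kiln uses 120 of 120 (binding); clay uses 216 of 216 (binding).
By complementary slackness, y = 0 for the non-binding constraint.
Dual feasibility on the basic columns requires 2·y_kiln + 2·y_clay = 21, 2·y_kiln + 6·y_clay = 25.
Solving: y_kiln = 9.5, y_clay = 1.
Δz = y_kiln·Δb = 9.5 × (2) = 19, so new z* = 1356 + 19 = 1375.

1375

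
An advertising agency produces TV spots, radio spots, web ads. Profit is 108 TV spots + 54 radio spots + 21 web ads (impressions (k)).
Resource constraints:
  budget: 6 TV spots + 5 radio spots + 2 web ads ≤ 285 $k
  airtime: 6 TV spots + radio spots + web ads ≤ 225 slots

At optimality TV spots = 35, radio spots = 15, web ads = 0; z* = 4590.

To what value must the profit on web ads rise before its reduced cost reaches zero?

27

At the optimum: budget uses 285 of 285 (binding); airtime uses 225 of 225 (binding).
From A_Bᵀ y = c: 6·y_budget + 6·y_airtime = 108; 5·y_budget + 1·y_airtime = 54.
Solving: y_budget = 9, y_airtime = 9.
web ads enters the basis when its profit ≥ yᵀa₃ = 9·2 + 9·1 = 27.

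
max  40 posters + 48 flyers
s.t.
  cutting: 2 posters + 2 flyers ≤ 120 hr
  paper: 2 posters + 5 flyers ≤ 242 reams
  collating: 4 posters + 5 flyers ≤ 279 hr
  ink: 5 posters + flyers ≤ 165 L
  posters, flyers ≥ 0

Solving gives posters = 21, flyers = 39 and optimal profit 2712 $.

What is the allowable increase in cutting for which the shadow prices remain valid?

2

Binding constraints: cutting, collating. The basis is B = [[2,2],[4,5]] with det 2.
Per unit increase in cutting, x* moves by d = (2.5, -2).
The basis stays optimal until ink becomes binding; allowable increase = 2 hr.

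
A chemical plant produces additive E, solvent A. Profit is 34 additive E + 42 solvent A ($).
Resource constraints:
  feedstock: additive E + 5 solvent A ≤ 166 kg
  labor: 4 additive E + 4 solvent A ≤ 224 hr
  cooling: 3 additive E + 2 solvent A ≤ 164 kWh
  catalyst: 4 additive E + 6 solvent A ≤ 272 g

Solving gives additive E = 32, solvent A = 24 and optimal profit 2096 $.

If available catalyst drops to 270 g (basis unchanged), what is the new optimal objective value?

2088

At the optimum: feedstock uses 152 of 166 (slack = 14); labor uses 224 of 224 (binding); cooling uses 144 of 164 (slack = 20); catalyst uses 272 of 272 (binding).
By complementary slackness, y = 0 for the non-binding constraints.
Dual feasibility on the basic columns requires 4·y_labor + 4·y_catalyst = 34, 4·y_labor + 6·y_catalyst = 42.
→ y_labor = 4.5 and y_catalyst = 4.
Δz = y_catalyst·Δb = 4 × (-2) = -8, so new z* = 2096 − 8 = 2088.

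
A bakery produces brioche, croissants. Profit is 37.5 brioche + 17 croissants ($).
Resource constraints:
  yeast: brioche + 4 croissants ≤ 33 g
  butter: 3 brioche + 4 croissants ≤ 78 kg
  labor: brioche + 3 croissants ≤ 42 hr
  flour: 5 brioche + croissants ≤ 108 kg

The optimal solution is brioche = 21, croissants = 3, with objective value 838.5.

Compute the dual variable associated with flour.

7

Binding: yeast and flour. Non-binding: butter (3 unused), labor (12 unused).
Since butter, labor are not tight, their duals are 0.
From A_Bᵀ y = c: 1·y_yeast + 5·y_flour = 37.5; 4·y_yeast + 1·y_flour = 17.
→ y_yeast = 2.5 and y_flour = 7.
Shadow price of flour = 7.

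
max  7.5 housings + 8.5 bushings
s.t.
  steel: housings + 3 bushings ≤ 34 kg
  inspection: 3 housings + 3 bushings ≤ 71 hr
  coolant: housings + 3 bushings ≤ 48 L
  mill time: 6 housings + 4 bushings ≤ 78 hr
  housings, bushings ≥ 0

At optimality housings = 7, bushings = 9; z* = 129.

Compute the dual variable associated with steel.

1.5

At the optimum: steel uses 34 of 34 (binding); inspection uses 48 of 71 (slack = 23); coolant uses 34 of 48 (slack = 14); mill time uses 78 of 78 (binding).
Slack constraints have shadow price 0 (complementary slackness).
The binding rows give the dual system: 1·y_steel + 6·y_mill time = 7.5 and 3·y_steel + 4·y_mill time = 8.5.
Solving: y_steel = 1.5, y_mill time = 1.
Shadow price of steel = 1.5.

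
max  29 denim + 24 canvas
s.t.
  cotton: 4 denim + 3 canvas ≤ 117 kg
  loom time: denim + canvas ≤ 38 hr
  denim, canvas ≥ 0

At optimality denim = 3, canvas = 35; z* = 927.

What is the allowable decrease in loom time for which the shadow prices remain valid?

Binding constraints: cotton, loom time. The basis is B = [[4,3],[1,1]] with det 1.
Per unit decrease in loom time, x* moves by d = (3, -4).
The basis stays optimal until canvas reaches 0; allowable decrease = 8.75 hr.

8.75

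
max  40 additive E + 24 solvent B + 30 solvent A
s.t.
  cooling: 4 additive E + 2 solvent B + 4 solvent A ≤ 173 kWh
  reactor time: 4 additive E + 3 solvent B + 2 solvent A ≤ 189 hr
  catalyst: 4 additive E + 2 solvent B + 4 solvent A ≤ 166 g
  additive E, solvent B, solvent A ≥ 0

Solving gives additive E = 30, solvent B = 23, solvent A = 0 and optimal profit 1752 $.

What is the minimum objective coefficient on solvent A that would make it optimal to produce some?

Check each constraint at x*: cooling 166/173 (slack 7); reactor time 189/189 (tight); catalyst 166/166 (tight).
Slack constraints have shadow price 0 (complementary slackness).
From A_Bᵀ y = c: 4·y_reactor time + 4·y_catalyst = 40; 3·y_reactor time + 2·y_catalyst = 24.
→ y_reactor time = 4 and y_catalyst = 6.
solvent A enters the basis when its profit ≥ yᵀa₃ = 4·2 + 6·4 = 32.

32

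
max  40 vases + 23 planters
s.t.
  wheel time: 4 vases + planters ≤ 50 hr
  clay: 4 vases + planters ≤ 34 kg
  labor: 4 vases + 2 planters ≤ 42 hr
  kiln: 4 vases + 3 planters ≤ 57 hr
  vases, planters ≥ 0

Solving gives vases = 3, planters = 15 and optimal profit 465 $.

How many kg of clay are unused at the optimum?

7

clay used = 4·3 + 1·15 = 27; slack = 34 − 27 = 7.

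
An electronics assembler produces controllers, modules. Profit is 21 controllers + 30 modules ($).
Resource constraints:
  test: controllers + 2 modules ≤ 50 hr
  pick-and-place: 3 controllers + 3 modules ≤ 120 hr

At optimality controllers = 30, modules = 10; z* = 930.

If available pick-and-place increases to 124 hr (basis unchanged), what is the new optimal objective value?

Check each constraint at x*: test 50/50 (tight); pick-and-place 120/120 (tight).
From A_Bᵀ y = c: 1·y_test + 3·y_pick-and-place = 21; 2·y_test + 3·y_pick-and-place = 30.
This yields shadow prices y_test = 9, y_pick-and-place = 4.
Δz = y_pick-and-place·Δb = 4 × (4) = 16, so new z* = 930 + 16 = 946.

946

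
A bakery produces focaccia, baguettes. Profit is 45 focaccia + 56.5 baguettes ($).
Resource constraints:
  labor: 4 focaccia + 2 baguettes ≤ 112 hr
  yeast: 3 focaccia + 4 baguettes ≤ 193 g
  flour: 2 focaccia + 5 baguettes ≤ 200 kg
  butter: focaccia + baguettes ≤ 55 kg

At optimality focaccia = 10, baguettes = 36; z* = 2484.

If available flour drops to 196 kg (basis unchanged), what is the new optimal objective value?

Binding: labor and flour. Non-binding: yeast (19 unused), butter (9 unused).
By complementary slackness, y = 0 for the non-binding constraints.
Dual feasibility on the basic columns requires 4·y_labor + 2·y_flour = 45, 2·y_labor + 5·y_flour = 56.5.
Solving: y_labor = 7, y_flour = 8.5.
Δz = y_flour·Δb = 8.5 × (-4) = -34, so new z* = 2484 − 34 = 2450.

2450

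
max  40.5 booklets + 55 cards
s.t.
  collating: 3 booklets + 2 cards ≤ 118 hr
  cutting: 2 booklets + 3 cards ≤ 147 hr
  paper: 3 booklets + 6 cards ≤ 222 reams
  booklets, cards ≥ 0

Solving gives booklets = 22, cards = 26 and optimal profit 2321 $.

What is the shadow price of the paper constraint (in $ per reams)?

Check each constraint at x*: collating 118/118 (tight); cutting 122/147 (slack 25); paper 222/222 (tight).
Slack constraints have shadow price 0 (complementary slackness).
The binding rows give the dual system: 3·y_collating + 3·y_paper = 40.5 and 2·y_collating + 6·y_paper = 55.
Solving: y_collating = 6.5, y_paper = 7.
Shadow price of paper = 7.

7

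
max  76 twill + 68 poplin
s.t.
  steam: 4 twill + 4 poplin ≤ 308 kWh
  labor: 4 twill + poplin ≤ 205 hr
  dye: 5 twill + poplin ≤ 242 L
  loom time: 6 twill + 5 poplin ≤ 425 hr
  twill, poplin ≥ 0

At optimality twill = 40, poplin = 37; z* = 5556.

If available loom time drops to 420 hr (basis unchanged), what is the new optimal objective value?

At the optimum: steam uses 308 of 308 (binding); labor uses 197 of 205 (slack = 8); dye uses 237 of 242 (slack = 5); loom time uses 425 of 425 (binding).
By complementary slackness, y = 0 for the non-binding constraints.
The binding rows give the dual system: 4·y_steam + 6·y_loom time = 76 and 4·y_steam + 5·y_loom time = 68.
This yields shadow prices y_steam = 7, y_loom time = 8.
Δz = y_loom time·Δb = 8 × (-5) = -40, so new z* = 5556 − 40 = 5516.

5516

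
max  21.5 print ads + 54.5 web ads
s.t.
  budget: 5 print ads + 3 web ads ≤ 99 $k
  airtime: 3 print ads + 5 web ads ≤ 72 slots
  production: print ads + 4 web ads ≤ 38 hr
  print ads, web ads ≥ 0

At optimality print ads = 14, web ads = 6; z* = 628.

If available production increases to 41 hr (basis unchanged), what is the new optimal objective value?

Binding: airtime and production. Non-binding: budget (11 unused).
Slack constraints have shadow price 0 (complementary slackness).
The binding rows give the dual system: 3·y_airtime + 1·y_production = 21.5 and 5·y_airtime + 4·y_production = 54.5.
Solving: y_airtime = 4.5, y_production = 8.
Δz = y_production·Δb = 8 × (3) = 24, so new z* = 628 + 24 = 652.

652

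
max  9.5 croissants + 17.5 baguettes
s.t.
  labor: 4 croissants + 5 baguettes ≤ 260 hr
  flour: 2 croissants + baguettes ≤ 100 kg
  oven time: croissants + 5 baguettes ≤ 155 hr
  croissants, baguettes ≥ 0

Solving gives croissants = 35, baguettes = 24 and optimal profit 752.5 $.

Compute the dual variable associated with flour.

Check each constraint at x*: labor 260/260 (tight); flour 94/100 (slack 6); oven time 155/155 (tight).
Since flour is not tight, its dual is 0.
From A_Bᵀ y = c: 4·y_labor + 1·y_oven time = 9.5; 5·y_labor + 5·y_oven time = 17.5.
This yields shadow prices y_labor = 2, y_oven time = 1.5.
Shadow price of flour = 0.

0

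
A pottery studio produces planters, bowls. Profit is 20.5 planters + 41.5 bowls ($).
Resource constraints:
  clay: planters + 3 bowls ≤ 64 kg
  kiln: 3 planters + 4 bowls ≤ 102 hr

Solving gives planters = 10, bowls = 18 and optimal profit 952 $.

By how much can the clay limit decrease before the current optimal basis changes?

Binding constraints: clay, kiln. The basis is B = [[1,3],[3,4]] with det -5.
Per unit decrease in clay, x* moves by d = (0.8, -0.6).
The basis stays optimal until bowls reaches 0; allowable decrease = 30 kg.

30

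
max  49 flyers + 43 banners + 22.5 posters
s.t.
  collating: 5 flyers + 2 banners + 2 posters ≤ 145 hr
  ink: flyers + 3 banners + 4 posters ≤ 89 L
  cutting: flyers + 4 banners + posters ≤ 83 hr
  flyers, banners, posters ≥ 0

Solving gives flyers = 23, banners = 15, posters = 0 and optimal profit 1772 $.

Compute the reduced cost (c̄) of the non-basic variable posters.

-1

At the optimum: collating uses 145 of 145 (binding); ink uses 68 of 89 (slack = 21); cutting uses 83 of 83 (binding).
Slack constraints have shadow price 0 (complementary slackness).
Dual feasibility on the basic columns requires 5·y_collating + 1·y_cutting = 49, 2·y_collating + 4·y_cutting = 43.
→ y_collating = 8.5 and y_cutting = 6.5.
Reduced cost of posters: c₃ − yᵀa₃ = 22.5 − (8.5·2 + 6.5·1) = 22.5 − 23.5 = -1.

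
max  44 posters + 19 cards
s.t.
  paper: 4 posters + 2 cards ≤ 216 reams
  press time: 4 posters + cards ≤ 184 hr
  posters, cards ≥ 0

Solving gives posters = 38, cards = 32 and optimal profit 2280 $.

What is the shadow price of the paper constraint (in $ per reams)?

8

Check each constraint at x*: paper 216/216 (tight); press time 184/184 (tight).
From A_Bᵀ y = c: 4·y_paper + 4·y_press time = 44; 2·y_paper + 1·y_press time = 19.
Solving: y_paper = 8, y_press time = 3.
Shadow price of paper = 8.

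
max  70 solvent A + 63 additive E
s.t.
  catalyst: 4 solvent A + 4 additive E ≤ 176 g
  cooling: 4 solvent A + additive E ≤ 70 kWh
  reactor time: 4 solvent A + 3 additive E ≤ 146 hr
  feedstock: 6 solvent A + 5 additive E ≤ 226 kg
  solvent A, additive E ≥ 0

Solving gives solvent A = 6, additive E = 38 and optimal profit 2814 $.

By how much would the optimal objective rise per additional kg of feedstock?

Check each constraint at x*: catalyst 176/176 (tight); cooling 62/70 (slack 8); reactor time 138/146 (slack 8); feedstock 226/226 (tight).
Since cooling, reactor time are not tight, their duals are 0.
From A_Bᵀ y = c: 4·y_catalyst + 6·y_feedstock = 70; 4·y_catalyst + 5·y_feedstock = 63.
Solving: y_catalyst = 7, y_feedstock = 7.
Shadow price of feedstock = 7.

7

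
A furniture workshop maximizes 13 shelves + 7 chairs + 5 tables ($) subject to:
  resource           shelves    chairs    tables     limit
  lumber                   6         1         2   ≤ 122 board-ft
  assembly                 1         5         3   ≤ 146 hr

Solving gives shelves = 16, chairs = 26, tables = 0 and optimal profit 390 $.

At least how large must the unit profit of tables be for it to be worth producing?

7

Check each constraint at x*: lumber 122/122 (tight); assembly 146/146 (tight).
From A_Bᵀ y = c: 6·y_lumber + 1·y_assembly = 13; 1·y_lumber + 5·y_assembly = 7.
This yields shadow prices y_lumber = 2, y_assembly = 1.
tables enters the basis when its profit ≥ yᵀa₃ = 2·2 + 1·3 = 7.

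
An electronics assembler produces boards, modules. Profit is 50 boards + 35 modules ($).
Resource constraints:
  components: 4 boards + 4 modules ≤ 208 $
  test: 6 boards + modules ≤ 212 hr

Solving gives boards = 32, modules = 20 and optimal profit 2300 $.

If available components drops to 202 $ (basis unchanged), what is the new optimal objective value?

2252

Both components and test are binding at x*.
Dual feasibility on the basic columns requires 4·y_components + 6·y_test = 50, 4·y_components + 1·y_test = 35.
This yields shadow prices y_components = 8, y_test = 3.
Δz = y_components·Δb = 8 × (-6) = -48, so new z* = 2300 − 48 = 2252.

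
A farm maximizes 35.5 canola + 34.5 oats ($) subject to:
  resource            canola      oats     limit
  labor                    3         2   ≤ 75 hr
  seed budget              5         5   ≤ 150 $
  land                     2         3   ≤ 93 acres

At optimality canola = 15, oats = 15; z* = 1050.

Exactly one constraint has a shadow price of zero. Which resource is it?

land

labor: 75/75 (binding)
seed budget: 150/150 (binding)
land: 75/93 (slack 18)
By complementary slackness, a constraint with positive slack has shadow price 0 → land.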